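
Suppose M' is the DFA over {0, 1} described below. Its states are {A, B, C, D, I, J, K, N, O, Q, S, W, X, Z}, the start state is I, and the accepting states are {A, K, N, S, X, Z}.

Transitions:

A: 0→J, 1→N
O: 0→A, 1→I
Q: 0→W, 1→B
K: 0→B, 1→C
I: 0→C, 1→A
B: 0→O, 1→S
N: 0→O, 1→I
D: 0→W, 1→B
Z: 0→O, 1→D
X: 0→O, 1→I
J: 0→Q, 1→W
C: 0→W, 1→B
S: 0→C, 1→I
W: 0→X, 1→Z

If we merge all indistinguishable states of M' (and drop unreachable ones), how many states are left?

States {K} cannot be reached from the start state, so discard them.
Start with accepting vs non-accepting: {A,N,S,X,Z} | {B,C,D,I,J,O,Q,W}.
Split {A,N,S,X,Z} by δ(·,1) → {N,S,X,Z} and {A}.
Split {B,C,D,I,J,O,Q,W} by δ(·,0) → {B,C,D,I,J,Q} and {O} and {W}.
On input 0, block {N,S,X,Z} splits into {N,X,Z} and {S}.
Refine {B,C,D,I,J,Q} on symbol 0: members go to different blocks, giving {C,D,Q} and {I,J} and {B}.
Refine {N,X,Z} on symbol 1: members go to different blocks, giving {N,X} and {Z}.
Split {I,J} by δ(·,1) → {I} and {J}.
Stable partition: {N,X} | {C,D,Q} | {A} | {O} | {W} | {S} | {I} | {B} | {Z} | {J} — 10 equivalence classes.

10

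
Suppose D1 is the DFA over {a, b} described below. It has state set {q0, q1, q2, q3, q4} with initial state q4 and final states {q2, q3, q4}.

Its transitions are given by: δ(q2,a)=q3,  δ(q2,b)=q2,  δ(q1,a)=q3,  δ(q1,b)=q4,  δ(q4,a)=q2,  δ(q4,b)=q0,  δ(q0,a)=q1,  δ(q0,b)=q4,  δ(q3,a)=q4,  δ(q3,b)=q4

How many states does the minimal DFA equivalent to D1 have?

5

Every state is reachable, so we keep all 5.
P0 = {q2,q3,q4} | {q0,q1}.
Split {q2,q3,q4} by δ(·,b) → {q2,q3} and {q4}.
Split {q2,q3} by δ(·,a) → {q2} and {q3}.
Split {q0,q1} by δ(·,a) → {q0} and {q1}.
No further refinement is possible. Final partition (5 blocks): {q2} | {q0} | {q4} | {q3} | {q1}.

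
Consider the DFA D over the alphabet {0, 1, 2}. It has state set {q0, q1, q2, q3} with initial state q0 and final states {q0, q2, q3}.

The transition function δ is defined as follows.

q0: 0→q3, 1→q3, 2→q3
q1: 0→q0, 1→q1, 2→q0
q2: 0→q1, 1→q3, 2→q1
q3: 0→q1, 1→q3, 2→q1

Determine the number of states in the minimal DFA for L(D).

First remove the unreachable states {q2}; 3 states remain.
P0 = {q0,q3} | {q1}.
On input 0, block {q0,q3} splits into {q0} and {q3}.
No further refinement is possible. Final partition (3 blocks): {q0} | {q1} | {q3}.

3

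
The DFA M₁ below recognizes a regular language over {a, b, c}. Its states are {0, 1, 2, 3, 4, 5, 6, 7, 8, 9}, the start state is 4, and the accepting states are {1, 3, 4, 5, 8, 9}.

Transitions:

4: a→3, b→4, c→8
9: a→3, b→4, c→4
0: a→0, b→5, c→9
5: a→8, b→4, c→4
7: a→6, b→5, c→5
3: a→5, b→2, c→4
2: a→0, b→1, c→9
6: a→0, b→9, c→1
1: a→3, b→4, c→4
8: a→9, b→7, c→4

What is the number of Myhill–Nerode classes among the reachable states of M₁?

4

Initial partition by acceptance: {1,3,4,5,8,9} | {0,2,6,7}.
Split {1,3,4,5,8,9} by δ(·,b) → {1,4,5,9} and {3,8}.
Split {1,4,5,9} by δ(·,c) → {1,5,9} and {4}.
Stable partition: {1,5,9} | {0,2,6,7} | {3,8} | {4} — 4 equivalence classes.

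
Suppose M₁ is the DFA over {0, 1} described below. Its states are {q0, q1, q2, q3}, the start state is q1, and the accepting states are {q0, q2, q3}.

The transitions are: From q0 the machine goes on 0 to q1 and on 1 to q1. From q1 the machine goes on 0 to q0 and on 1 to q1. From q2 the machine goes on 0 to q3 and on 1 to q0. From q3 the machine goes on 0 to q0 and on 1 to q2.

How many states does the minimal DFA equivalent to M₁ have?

Reachable states from the start: {q0,q1}. Unreachable: {q2,q3} — drop them.
P0 = {q0} | {q1}.
The partition is now stable with 2 blocks: {q0} | {q1}.

2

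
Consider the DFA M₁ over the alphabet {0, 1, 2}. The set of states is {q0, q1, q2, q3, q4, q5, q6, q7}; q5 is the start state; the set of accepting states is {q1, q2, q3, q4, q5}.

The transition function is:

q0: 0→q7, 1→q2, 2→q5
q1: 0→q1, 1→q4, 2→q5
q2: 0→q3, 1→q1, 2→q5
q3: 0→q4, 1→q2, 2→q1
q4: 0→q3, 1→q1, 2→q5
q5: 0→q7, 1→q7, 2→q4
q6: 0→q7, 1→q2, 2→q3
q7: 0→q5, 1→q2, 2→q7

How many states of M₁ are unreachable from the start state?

Starting at q5 and following transitions, the reachable set is {q1, q2, q3, q4, q5, q7}. That leaves q0, q6 unreachable — 2 in total.

2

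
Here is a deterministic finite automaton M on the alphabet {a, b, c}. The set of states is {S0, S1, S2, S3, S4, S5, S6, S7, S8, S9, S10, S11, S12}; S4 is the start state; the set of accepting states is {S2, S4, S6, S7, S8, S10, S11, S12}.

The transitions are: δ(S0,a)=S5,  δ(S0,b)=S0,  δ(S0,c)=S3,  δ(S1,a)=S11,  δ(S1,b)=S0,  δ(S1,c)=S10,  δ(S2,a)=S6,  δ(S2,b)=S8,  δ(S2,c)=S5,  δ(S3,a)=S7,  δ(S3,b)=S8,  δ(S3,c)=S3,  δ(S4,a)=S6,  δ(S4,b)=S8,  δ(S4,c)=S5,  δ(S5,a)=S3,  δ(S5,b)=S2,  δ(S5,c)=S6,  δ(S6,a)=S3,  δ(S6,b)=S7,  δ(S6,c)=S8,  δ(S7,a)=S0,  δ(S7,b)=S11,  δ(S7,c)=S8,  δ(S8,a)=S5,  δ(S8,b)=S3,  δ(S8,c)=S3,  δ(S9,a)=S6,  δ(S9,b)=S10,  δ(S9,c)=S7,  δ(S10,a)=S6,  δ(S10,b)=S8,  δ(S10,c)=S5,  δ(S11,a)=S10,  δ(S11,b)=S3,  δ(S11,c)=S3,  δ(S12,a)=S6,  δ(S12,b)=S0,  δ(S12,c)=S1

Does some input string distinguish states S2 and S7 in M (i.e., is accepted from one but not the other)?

States {S1,S9,S12} cannot be reached from the start state, so discard them.
P0 = {S2,S4,S6,S7,S8,S10,S11} | {S0,S3,S5}.
Refine {S2,S4,S6,S7,S8,S10,S11} on symbol a: members go to different blocks, giving {S2,S4,S10,S11} and {S6,S7,S8}.
Refine {S2,S4,S10,S11} on symbol a: members go to different blocks, giving {S2,S4,S10} and {S11}.
Split {S0,S3,S5} by δ(·,a) → {S0,S5} and {S3}.
Refine {S0,S5} on symbol a: members go to different blocks, giving {S0} and {S5}.
Refine {S6,S7,S8} on symbol a: members go to different blocks, giving {S6} and {S7} and {S8}.
Stable partition: {S2,S4,S10} | {S0} | {S6} | {S11} | {S3} | {S5} | {S7} | {S8} — 8 equivalence classes.
S2 and S7 end up in different blocks, so they are distinguishable. For instance, the string 'a' is accepted from only S2.

Yes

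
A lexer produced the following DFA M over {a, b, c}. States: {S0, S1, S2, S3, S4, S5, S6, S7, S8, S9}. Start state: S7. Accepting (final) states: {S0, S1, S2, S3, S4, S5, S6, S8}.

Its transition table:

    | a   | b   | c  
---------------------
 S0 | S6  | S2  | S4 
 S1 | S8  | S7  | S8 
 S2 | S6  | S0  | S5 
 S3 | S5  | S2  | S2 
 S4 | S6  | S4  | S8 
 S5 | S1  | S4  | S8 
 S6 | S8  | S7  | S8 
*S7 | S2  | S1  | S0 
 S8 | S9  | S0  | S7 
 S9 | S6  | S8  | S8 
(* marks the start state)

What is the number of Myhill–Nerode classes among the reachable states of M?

States {S3} cannot be reached from the start state, so discard them.
P0 = {S0,S1,S2,S4,S5,S6,S8} | {S7,S9}.
Refine {S0,S1,S2,S4,S5,S6,S8} on symbol a: members go to different blocks, giving {S0,S1,S2,S4,S5,S6} and {S8}.
On input a, block {S0,S1,S2,S4,S5,S6} splits into {S0,S2,S4,S5} and {S1,S6}.
Split {S0,S2,S4,S5} by δ(·,c) → {S0,S2} and {S4,S5}.
On input a, block {S7,S9} splits into {S7} and {S9}.
No further refinement is possible. Final partition (6 blocks): {S0,S2} | {S7} | {S8} | {S1,S6} | {S4,S5} | {S9}.

6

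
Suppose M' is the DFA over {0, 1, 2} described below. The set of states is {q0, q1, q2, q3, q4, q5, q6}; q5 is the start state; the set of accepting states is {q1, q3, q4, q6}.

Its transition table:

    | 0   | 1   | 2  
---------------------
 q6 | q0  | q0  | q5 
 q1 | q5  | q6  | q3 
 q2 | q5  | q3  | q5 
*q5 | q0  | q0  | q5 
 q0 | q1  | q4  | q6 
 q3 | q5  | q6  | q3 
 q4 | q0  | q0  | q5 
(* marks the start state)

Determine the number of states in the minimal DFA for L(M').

4

First remove the unreachable states {q2}; 6 states remain.
Start with accepting vs non-accepting: {q1,q3,q4,q6} | {q0,q5}.
Split {q1,q3,q4,q6} by δ(·,1) → {q1,q3} and {q4,q6}.
Refine {q0,q5} on symbol 0: members go to different blocks, giving {q0} and {q5}.
Stable partition: {q1,q3} | {q0} | {q4,q6} | {q5} — 4 equivalence classes.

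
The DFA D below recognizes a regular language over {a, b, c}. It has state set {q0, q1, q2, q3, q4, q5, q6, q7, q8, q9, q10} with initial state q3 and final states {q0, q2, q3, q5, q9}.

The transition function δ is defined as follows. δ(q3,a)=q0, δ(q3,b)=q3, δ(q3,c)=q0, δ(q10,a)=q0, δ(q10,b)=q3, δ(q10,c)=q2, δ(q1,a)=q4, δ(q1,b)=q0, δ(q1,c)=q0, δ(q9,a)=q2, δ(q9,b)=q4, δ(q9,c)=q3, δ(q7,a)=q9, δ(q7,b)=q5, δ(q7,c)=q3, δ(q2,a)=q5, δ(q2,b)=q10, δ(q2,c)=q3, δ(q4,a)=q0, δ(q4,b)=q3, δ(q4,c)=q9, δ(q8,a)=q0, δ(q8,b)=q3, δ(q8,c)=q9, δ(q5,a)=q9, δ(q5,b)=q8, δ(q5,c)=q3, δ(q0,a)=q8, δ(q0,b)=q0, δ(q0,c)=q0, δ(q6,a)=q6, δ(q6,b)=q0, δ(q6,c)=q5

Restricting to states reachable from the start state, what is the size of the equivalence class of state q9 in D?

3

States {q1,q6,q7} cannot be reached from the start state, so discard them.
Initial partition by acceptance: {q0,q2,q3,q5,q9} | {q4,q8,q10}.
Refine {q0,q2,q3,q5,q9} on symbol a: members go to different blocks, giving {q2,q3,q5,q9} and {q0}.
Refine {q2,q3,q5,q9} on symbol a: members go to different blocks, giving {q2,q5,q9} and {q3}.
The partition is now stable with 4 blocks: {q2,q5,q9} | {q4,q8,q10} | {q0} | {q3}.
The equivalence class containing q9 is {q2,q5,q9}, of size 3.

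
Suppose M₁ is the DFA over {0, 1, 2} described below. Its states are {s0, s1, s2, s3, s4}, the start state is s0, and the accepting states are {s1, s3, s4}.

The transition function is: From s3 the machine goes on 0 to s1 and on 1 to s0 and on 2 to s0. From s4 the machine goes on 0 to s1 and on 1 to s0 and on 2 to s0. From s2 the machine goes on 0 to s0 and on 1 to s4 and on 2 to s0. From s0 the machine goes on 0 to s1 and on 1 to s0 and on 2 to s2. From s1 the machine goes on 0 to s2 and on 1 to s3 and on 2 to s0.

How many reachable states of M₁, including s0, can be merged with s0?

1

Initial partition by acceptance: {s1,s3,s4} | {s0,s2}.
On input 0, block {s1,s3,s4} splits into {s3,s4} and {s1}.
On input 0, block {s0,s2} splits into {s0} and {s2}.
Stable partition: {s3,s4} | {s0} | {s1} | {s2} — 4 equivalence classes.
The equivalence class containing s0 is {s0}, of size 1.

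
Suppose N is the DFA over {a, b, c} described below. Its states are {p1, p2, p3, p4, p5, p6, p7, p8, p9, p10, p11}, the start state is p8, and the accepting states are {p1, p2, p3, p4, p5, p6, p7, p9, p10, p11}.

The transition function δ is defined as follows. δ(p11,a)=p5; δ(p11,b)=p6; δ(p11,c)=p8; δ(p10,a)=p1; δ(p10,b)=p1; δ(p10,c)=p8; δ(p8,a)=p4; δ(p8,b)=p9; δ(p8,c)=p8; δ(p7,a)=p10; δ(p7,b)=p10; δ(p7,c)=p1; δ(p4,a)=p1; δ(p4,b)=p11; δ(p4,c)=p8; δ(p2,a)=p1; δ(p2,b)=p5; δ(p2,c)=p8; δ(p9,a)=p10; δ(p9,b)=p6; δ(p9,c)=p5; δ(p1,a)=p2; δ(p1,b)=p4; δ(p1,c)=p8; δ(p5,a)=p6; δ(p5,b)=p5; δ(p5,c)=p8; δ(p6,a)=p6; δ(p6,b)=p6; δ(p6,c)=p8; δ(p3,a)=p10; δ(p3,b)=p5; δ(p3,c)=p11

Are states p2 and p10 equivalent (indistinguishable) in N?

First remove the unreachable states {p3,p7}; 9 states remain.
P0 = {p1,p2,p4,p5,p6,p9,p10,p11} | {p8}.
Refine {p1,p2,p4,p5,p6,p9,p10,p11} on symbol c: members go to different blocks, giving {p1,p2,p4,p5,p6,p10,p11} and {p9}.
No further refinement is possible. Final partition (3 blocks): {p1,p2,p4,p5,p6,p10,p11} | {p8} | {p9}.
p2 and p10 lie in the same block of the stable partition, so they are equivalent — no string distinguishes them.

Yes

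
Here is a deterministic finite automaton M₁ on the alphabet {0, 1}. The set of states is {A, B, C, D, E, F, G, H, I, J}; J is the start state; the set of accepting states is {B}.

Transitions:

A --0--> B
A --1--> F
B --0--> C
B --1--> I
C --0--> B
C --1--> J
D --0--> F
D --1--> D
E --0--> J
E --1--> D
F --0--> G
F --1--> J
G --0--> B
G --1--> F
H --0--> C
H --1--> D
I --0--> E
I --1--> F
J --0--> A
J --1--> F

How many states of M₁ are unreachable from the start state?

Starting at J and following transitions, the reachable set is {A, B, C, D, E, F, G, I, J}. That leaves H unreachable — 1 in total.

1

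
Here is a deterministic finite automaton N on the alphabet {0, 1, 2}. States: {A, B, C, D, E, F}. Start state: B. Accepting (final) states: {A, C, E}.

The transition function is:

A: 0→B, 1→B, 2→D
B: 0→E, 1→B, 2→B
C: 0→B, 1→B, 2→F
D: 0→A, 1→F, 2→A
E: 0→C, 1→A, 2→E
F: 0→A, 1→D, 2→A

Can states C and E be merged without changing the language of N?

Every state is reachable, so we keep all 6.
Start with accepting vs non-accepting: {A,C,E} | {B,D,F}.
On input 0, block {A,C,E} splits into {A,C} and {E}.
Refine {B,D,F} on symbol 0: members go to different blocks, giving {D,F} and {B}.
Stable partition: {A,C} | {D,F} | {E} | {B} — 4 equivalence classes.
C and E end up in different blocks, so they are distinguishable. For instance, the string '0' is accepted from only E.

No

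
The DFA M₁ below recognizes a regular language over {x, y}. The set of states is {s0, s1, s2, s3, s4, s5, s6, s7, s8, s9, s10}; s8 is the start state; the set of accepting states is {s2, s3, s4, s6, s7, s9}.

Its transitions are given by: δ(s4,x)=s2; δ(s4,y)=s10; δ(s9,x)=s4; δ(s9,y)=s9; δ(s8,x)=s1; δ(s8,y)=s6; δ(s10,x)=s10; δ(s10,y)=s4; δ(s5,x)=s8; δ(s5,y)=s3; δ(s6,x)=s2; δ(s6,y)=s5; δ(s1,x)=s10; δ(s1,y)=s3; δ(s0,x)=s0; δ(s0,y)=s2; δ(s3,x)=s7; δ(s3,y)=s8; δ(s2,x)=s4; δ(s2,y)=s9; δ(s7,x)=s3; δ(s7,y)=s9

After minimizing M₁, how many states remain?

3

Reachable states from the start: {s1,s2,s3,s4,s5,s6,s7,s8,s9,s10}. Unreachable: {s0} — drop them.
Start with accepting vs non-accepting: {s2,s3,s4,s6,s7,s9} | {s1,s5,s8,s10}.
Split {s2,s3,s4,s6,s7,s9} by δ(·,y) → {s2,s7,s9} and {s3,s4,s6}.
No further refinement is possible. Final partition (3 blocks): {s2,s7,s9} | {s1,s5,s8,s10} | {s3,s4,s6}.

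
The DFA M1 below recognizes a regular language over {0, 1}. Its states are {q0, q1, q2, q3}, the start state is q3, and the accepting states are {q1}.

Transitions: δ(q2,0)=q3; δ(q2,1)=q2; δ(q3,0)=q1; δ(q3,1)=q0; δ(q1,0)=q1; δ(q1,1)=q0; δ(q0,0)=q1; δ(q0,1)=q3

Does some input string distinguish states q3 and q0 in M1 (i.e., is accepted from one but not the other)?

No

First remove the unreachable states {q2}; 3 states remain.
Initial partition by acceptance: {q1} | {q0,q3}.
No further refinement is possible. Final partition (2 blocks): {q1} | {q0,q3}.
q3 and q0 lie in the same block of the stable partition, so they are equivalent — no string distinguishes them.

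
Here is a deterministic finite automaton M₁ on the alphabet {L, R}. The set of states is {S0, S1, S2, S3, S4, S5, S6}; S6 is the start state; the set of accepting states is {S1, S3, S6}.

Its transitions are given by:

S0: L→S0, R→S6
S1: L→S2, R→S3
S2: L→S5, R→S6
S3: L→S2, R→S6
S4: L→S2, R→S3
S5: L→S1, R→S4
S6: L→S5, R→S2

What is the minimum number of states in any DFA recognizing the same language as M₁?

Reachable states from the start: {S1,S2,S3,S4,S5,S6}. Unreachable: {S0} — drop them.
Start with accepting vs non-accepting: {S1,S3,S6} | {S2,S4,S5}.
Refine {S1,S3,S6} on symbol R: members go to different blocks, giving {S1,S3} and {S6}.
On input R, block {S1,S3} splits into {S1} and {S3}.
On input L, block {S2,S4,S5} splits into {S2,S4} and {S5}.
Refine {S2,S4} on symbol L: members go to different blocks, giving {S2} and {S4}.
The partition is now stable with 6 blocks: {S1} | {S2} | {S6} | {S3} | {S5} | {S4}.

6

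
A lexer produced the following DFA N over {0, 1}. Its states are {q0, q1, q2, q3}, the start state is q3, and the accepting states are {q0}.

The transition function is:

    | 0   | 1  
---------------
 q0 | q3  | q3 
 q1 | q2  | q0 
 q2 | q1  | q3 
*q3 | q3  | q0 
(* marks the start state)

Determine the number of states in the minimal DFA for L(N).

First remove the unreachable states {q1,q2}; 2 states remain.
Initial partition by acceptance: {q0} | {q3}.
The partition is now stable with 2 blocks: {q0} | {q3}.

2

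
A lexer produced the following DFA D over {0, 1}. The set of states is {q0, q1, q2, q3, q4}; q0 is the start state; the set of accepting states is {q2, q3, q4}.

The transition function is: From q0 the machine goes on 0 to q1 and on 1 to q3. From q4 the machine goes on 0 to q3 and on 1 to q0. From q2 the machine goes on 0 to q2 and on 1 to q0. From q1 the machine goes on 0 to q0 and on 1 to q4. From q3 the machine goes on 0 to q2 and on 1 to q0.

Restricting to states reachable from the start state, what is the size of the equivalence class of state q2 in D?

3

P0 = {q2,q3,q4} | {q0,q1}.
No further refinement is possible. Final partition (2 blocks): {q2,q3,q4} | {q0,q1}.
The equivalence class containing q2 is {q2,q3,q4}, of size 3.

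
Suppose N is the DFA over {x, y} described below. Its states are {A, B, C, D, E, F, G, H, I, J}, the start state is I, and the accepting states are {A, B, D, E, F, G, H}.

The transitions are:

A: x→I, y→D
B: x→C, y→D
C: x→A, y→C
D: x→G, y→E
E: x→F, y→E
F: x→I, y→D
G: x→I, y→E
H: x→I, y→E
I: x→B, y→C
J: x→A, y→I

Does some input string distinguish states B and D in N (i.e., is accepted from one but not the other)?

Yes

First remove the unreachable states {H,J}; 8 states remain.
P0 = {A,B,D,E,F,G} | {C,I}.
Refine {A,B,D,E,F,G} on symbol x: members go to different blocks, giving {A,B,F,G} and {D,E}.
The partition is now stable with 3 blocks: {A,B,F,G} | {C,I} | {D,E}.
B and D end up in different blocks, so they are distinguishable. For instance, the string 'x' is accepted from only D.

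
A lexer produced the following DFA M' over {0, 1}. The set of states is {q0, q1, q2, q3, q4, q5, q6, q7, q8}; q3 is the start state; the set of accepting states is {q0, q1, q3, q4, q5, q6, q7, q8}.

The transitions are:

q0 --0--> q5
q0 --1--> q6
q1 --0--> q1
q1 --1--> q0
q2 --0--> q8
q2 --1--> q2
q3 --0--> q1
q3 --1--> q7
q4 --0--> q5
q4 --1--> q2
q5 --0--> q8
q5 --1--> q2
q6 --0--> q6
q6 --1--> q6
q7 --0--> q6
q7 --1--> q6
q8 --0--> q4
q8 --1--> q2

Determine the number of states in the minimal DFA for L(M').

6

Start with accepting vs non-accepting: {q0,q1,q3,q4,q5,q6,q7,q8} | {q2}.
Refine {q0,q1,q3,q4,q5,q6,q7,q8} on symbol 1: members go to different blocks, giving {q0,q1,q3,q6,q7} and {q4,q5,q8}.
Refine {q0,q1,q3,q6,q7} on symbol 0: members go to different blocks, giving {q1,q3,q6,q7} and {q0}.
Refine {q1,q3,q6,q7} on symbol 1: members go to different blocks, giving {q3,q6,q7} and {q1}.
On input 0, block {q3,q6,q7} splits into {q6,q7} and {q3}.
The partition is now stable with 6 blocks: {q6,q7} | {q2} | {q4,q5,q8} | {q0} | {q1} | {q3}.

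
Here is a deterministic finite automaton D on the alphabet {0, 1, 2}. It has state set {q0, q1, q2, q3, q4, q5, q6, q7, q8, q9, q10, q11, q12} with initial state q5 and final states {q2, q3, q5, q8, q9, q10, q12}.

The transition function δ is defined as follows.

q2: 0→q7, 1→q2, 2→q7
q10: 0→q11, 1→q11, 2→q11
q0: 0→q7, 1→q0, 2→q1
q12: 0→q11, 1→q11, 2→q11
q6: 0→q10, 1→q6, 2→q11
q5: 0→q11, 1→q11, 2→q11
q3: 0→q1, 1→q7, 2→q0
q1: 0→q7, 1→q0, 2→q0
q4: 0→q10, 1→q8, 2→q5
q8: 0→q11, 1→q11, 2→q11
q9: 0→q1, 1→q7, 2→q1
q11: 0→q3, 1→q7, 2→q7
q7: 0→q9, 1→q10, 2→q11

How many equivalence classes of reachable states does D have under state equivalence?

5

First remove the unreachable states {q2,q4,q6,q8,q12}; 8 states remain.
P0 = {q3,q5,q9,q10} | {q0,q1,q7,q11}.
Split {q0,q1,q7,q11} by δ(·,0) → {q0,q1} and {q7,q11}.
Refine {q3,q5,q9,q10} on symbol 0: members go to different blocks, giving {q3,q9} and {q5,q10}.
On input 1, block {q7,q11} splits into {q7} and {q11}.
No further refinement is possible. Final partition (5 blocks): {q3,q9} | {q0,q1} | {q7} | {q5,q10} | {q11}.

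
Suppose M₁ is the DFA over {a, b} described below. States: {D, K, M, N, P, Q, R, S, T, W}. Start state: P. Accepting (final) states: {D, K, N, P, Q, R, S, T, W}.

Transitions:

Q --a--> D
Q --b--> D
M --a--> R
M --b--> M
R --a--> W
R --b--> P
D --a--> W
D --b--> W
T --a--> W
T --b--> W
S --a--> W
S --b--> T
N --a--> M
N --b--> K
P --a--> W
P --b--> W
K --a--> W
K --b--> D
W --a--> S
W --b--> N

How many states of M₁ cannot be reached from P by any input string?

BFS from P reaches {D, K, M, N, P, R, S, T, W}; the 1 state(s) Q are never visited.

1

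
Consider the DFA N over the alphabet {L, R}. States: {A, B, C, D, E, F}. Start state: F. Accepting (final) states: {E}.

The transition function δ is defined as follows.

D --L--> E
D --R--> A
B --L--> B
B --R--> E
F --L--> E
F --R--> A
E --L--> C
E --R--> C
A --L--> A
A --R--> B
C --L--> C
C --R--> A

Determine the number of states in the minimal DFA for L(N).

5

First remove the unreachable states {D}; 5 states remain.
Initial partition by acceptance: {E} | {A,B,C,F}.
On input L, block {A,B,C,F} splits into {A,B,C} and {F}.
On input R, block {A,B,C} splits into {A,C} and {B}.
Split {A,C} by δ(·,R) → {A} and {C}.
Stable partition: {E} | {A} | {F} | {B} | {C} — 5 equivalence classes.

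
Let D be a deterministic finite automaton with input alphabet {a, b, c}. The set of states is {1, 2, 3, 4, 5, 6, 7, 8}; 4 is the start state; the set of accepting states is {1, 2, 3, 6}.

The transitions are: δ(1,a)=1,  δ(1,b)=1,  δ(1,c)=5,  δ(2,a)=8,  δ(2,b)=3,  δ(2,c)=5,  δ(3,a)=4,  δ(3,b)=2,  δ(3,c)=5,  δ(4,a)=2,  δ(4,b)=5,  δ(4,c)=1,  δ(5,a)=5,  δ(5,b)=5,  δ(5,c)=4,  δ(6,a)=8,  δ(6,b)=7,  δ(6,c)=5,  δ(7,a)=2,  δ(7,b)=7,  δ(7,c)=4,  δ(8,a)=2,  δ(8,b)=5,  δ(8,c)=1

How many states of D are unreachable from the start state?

No path from 4 leads to 6, 7; the other 6 states are all reachable.

2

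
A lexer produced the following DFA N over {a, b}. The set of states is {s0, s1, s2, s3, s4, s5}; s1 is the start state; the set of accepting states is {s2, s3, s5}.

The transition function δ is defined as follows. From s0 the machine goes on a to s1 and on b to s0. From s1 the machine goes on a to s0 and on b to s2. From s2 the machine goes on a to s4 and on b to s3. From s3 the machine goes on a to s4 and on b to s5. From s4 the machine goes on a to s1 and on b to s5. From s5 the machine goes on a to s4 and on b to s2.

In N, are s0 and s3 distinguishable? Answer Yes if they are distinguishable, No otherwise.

Start with accepting vs non-accepting: {s2,s3,s5} | {s0,s1,s4}.
Refine {s0,s1,s4} on symbol b: members go to different blocks, giving {s1,s4} and {s0}.
Refine {s1,s4} on symbol a: members go to different blocks, giving {s1} and {s4}.
Stable partition: {s2,s3,s5} | {s1} | {s0} | {s4} — 4 equivalence classes.
s0 and s3 end up in different blocks, so they are distinguishable. For instance, the string 'ε' is accepted from only s3.

Yes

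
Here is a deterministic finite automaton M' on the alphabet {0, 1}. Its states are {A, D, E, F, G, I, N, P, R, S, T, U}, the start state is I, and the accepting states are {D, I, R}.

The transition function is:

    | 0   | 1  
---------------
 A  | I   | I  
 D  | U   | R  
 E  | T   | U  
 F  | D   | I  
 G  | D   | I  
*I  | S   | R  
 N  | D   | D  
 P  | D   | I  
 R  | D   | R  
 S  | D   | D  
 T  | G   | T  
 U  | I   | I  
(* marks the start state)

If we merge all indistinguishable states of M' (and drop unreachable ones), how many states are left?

3

First remove the unreachable states {A,E,F,G,N,P,T}; 5 states remain.
P0 = {D,I,R} | {S,U}.
Split {D,I,R} by δ(·,0) → {D,I} and {R}.
Stable partition: {D,I} | {S,U} | {R} — 3 equivalence classes.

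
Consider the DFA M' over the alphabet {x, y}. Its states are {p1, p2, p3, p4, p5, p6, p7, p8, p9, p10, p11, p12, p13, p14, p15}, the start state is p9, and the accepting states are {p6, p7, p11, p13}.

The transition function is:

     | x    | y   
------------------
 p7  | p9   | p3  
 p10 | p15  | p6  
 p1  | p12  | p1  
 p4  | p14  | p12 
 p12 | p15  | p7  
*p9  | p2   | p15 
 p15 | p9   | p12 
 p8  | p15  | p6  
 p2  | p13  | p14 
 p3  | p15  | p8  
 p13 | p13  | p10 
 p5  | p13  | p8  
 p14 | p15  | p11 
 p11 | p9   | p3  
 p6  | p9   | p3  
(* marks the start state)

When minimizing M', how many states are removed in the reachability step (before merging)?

3

Starting at p9 and following transitions, the reachable set is {p2, p3, p6, p7, p8, p9, p10, p11, p12, p13, p14, p15}. That leaves p1, p4, p5 unreachable — 3 in total.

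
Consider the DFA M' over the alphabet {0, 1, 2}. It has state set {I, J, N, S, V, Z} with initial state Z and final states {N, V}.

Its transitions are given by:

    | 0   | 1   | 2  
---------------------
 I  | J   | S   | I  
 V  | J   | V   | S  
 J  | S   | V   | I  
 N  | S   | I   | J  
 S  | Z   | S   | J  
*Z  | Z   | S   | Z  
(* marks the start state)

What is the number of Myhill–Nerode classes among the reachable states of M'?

Reachable states from the start: {I,J,S,V,Z}. Unreachable: {N} — drop them.
Start with accepting vs non-accepting: {V} | {I,J,S,Z}.
On input 1, block {I,J,S,Z} splits into {I,S,Z} and {J}.
Split {I,S,Z} by δ(·,0) → {S,Z} and {I}.
On input 2, block {S,Z} splits into {Z} and {S}.
No further refinement is possible. Final partition (5 blocks): {V} | {Z} | {J} | {I} | {S}.

5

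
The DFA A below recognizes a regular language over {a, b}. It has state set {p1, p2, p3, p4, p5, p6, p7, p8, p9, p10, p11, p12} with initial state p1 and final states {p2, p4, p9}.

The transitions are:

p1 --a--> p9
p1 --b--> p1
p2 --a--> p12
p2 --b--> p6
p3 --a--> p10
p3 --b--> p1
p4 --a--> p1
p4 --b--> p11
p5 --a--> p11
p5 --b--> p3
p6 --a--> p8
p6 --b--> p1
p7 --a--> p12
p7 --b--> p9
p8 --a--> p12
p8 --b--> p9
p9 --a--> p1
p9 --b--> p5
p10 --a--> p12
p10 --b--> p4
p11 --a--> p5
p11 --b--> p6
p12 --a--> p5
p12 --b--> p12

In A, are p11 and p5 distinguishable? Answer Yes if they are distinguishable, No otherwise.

Reachable states from the start: {p1,p3,p4,p5,p6,p8,p9,p10,p11,p12}. Unreachable: {p2,p7} — drop them.
Initial partition by acceptance: {p4,p9} | {p1,p3,p5,p6,p8,p10,p11,p12}.
On input a, block {p1,p3,p5,p6,p8,p10,p11,p12} splits into {p3,p5,p6,p8,p10,p11,p12} and {p1}.
Split {p3,p5,p6,p8,p10,p11,p12} by δ(·,b) → {p5,p11,p12} and {p3,p6} and {p8,p10}.
Split {p5,p11,p12} by δ(·,b) → {p5,p11} and {p12}.
The partition is now stable with 6 blocks: {p4,p9} | {p5,p11} | {p1} | {p3,p6} | {p8,p10} | {p12}.
p11 and p5 lie in the same block of the stable partition, so they are equivalent — no string distinguishes them.

No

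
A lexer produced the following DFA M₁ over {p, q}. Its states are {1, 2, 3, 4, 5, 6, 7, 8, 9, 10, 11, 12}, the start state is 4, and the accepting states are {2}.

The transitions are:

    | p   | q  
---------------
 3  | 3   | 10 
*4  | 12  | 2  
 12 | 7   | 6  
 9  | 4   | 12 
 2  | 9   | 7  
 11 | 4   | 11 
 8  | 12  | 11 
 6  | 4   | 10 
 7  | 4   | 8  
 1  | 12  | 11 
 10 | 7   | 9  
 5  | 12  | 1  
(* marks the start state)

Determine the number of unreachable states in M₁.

3

BFS from 4 reaches {2, 4, 6, 7, 8, 9, 10, 11, 12}; the 3 state(s) 1, 3, 5 are never visited.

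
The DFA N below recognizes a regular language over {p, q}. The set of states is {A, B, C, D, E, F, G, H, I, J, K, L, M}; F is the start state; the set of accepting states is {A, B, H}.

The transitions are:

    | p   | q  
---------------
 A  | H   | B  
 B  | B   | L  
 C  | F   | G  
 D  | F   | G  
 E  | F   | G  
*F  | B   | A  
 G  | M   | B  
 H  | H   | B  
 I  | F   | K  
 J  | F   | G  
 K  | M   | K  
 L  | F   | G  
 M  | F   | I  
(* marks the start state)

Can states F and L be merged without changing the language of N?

States {C,D,E,J} cannot be reached from the start state, so discard them.
Initial partition by acceptance: {A,B,H} | {F,G,I,K,L,M}.
On input q, block {A,B,H} splits into {A,H} and {B}.
Refine {F,G,I,K,L,M} on symbol p: members go to different blocks, giving {G,I,K,L,M} and {F}.
Refine {G,I,K,L,M} on symbol p: members go to different blocks, giving {I,L,M} and {G,K}.
Refine {I,L,M} on symbol q: members go to different blocks, giving {I,L} and {M}.
Refine {G,K} on symbol q: members go to different blocks, giving {G} and {K}.
Refine {I,L} on symbol q: members go to different blocks, giving {I} and {L}.
The partition is now stable with 8 blocks: {A,H} | {I} | {B} | {F} | {G} | {M} | {K} | {L}.
F and L end up in different blocks, so they are distinguishable. For instance, the string 'p' is accepted from only F.

No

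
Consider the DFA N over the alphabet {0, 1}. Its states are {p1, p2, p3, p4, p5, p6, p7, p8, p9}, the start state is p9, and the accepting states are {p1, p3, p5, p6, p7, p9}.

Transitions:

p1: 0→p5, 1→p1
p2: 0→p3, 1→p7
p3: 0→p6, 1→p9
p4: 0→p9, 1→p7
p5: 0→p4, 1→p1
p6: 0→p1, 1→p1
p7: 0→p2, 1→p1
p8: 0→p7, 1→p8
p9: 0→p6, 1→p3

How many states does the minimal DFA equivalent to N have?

First remove the unreachable states {p8}; 8 states remain.
Start with accepting vs non-accepting: {p1,p3,p5,p6,p7,p9} | {p2,p4}.
Split {p1,p3,p5,p6,p7,p9} by δ(·,0) → {p1,p3,p6,p9} and {p5,p7}.
Refine {p1,p3,p6,p9} on symbol 0: members go to different blocks, giving {p3,p6,p9} and {p1}.
Split {p3,p6,p9} by δ(·,0) → {p3,p9} and {p6}.
Stable partition: {p3,p9} | {p2,p4} | {p5,p7} | {p1} | {p6} — 5 equivalence classes.

5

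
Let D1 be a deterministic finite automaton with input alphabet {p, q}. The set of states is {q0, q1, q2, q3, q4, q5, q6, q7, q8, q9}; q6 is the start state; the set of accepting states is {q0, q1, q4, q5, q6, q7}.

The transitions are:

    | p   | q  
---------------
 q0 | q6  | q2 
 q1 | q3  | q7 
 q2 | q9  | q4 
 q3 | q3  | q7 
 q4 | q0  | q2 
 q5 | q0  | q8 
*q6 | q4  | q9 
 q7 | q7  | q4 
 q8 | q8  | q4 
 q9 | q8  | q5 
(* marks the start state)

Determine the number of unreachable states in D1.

3

No path from q6 leads to q1, q3, q7; the other 7 states are all reachable.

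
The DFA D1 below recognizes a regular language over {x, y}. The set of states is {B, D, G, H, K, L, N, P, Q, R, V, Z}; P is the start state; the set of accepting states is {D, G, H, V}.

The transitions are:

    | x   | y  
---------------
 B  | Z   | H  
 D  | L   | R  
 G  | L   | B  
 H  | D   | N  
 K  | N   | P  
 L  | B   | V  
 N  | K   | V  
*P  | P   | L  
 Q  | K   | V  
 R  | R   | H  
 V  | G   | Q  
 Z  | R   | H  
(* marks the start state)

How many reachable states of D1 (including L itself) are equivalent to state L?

Initial partition by acceptance: {D,G,H,V} | {B,K,L,N,P,Q,R,Z}.
Refine {D,G,H,V} on symbol x: members go to different blocks, giving {D,G} and {H,V}.
On input y, block {B,K,L,N,P,Q,R,Z} splits into {B,L,N,Q,R,Z} and {K,P}.
Refine {B,L,N,Q,R,Z} on symbol x: members go to different blocks, giving {B,L,R,Z} and {N,Q}.
Refine {K,P} on symbol x: members go to different blocks, giving {K} and {P}.
Stable partition: {D,G} | {B,L,R,Z} | {H,V} | {K} | {N,Q} | {P} — 6 equivalence classes.
The equivalence class containing L is {B,L,R,Z}, of size 4.

4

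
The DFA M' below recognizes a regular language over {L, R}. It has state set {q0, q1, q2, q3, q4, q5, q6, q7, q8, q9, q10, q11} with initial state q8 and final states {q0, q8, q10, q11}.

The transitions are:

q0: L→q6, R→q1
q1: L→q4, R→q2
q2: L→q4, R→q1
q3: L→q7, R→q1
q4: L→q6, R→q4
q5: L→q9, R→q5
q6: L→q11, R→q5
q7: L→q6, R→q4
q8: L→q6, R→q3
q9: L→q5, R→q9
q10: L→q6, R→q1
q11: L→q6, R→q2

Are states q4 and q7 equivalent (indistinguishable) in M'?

States {q0,q10} cannot be reached from the start state, so discard them.
P0 = {q8,q11} | {q1,q2,q3,q4,q5,q6,q7,q9}.
Split {q1,q2,q3,q4,q5,q6,q7,q9} by δ(·,L) → {q1,q2,q3,q4,q5,q7,q9} and {q6}.
Refine {q1,q2,q3,q4,q5,q7,q9} on symbol L: members go to different blocks, giving {q1,q2,q3,q5,q9} and {q4,q7}.
Refine {q1,q2,q3,q5,q9} on symbol L: members go to different blocks, giving {q1,q2,q3} and {q5,q9}.
The partition is now stable with 5 blocks: {q8,q11} | {q1,q2,q3} | {q6} | {q4,q7} | {q5,q9}.
q4 and q7 lie in the same block of the stable partition, so they are equivalent — no string distinguishes them.

Yes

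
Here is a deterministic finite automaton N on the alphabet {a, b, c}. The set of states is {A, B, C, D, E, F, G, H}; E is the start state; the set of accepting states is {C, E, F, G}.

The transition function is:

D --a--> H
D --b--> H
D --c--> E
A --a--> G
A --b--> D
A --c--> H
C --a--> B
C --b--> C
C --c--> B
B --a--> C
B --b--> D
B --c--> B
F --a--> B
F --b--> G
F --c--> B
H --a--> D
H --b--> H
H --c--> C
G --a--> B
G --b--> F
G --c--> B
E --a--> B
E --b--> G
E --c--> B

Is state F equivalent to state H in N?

States {A} cannot be reached from the start state, so discard them.
Initial partition by acceptance: {C,E,F,G} | {B,D,H}.
On input a, block {B,D,H} splits into {D,H} and {B}.
Stable partition: {C,E,F,G} | {D,H} | {B} — 3 equivalence classes.
F and H end up in different blocks, so they are distinguishable. For instance, the string 'ε' is accepted from only F.

No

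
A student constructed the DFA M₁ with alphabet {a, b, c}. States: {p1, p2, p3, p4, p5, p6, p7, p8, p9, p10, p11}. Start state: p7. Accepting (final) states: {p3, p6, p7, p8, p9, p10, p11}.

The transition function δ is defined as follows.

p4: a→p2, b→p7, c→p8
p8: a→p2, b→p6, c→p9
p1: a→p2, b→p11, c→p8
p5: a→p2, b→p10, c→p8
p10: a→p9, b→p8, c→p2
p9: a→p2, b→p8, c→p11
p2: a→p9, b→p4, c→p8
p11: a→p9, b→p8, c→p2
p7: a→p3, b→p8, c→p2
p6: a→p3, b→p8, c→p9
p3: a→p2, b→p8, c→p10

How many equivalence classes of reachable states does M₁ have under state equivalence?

First remove the unreachable states {p1,p5}; 9 states remain.
P0 = {p3,p6,p7,p8,p9,p10,p11} | {p2,p4}.
Split {p3,p6,p7,p8,p9,p10,p11} by δ(·,a) → {p6,p7,p10,p11} and {p3,p8,p9}.
Refine {p6,p7,p10,p11} on symbol c: members go to different blocks, giving {p7,p10,p11} and {p6}.
Split {p2,p4} by δ(·,a) → {p2} and {p4}.
Split {p3,p8,p9} by δ(·,b) → {p3,p9} and {p8}.
The partition is now stable with 6 blocks: {p7,p10,p11} | {p2} | {p3,p9} | {p6} | {p4} | {p8}.

6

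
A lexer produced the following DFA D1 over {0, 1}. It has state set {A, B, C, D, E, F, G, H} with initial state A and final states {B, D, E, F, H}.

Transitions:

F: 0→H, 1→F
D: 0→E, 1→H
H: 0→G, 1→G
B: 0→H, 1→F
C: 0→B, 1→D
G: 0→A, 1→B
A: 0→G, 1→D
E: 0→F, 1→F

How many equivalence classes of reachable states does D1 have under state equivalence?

Reachable states from the start: {A,B,D,E,F,G,H}. Unreachable: {C} — drop them.
P0 = {B,D,E,F,H} | {A,G}.
Refine {B,D,E,F,H} on symbol 0: members go to different blocks, giving {B,D,E,F} and {H}.
On input 0, block {B,D,E,F} splits into {B,F} and {D,E}.
On input 1, block {A,G} splits into {A} and {G}.
Split {D,E} by δ(·,0) → {D} and {E}.
Stable partition: {B,F} | {A} | {H} | {D} | {G} | {E} — 6 equivalence classes.

6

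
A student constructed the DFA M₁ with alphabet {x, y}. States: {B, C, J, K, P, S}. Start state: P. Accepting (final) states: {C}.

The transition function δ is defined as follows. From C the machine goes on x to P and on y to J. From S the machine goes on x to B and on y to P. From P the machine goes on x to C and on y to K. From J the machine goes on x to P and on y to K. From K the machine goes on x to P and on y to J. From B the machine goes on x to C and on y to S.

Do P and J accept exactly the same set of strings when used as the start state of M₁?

No

First remove the unreachable states {B,S}; 4 states remain.
Start with accepting vs non-accepting: {C} | {J,K,P}.
Split {J,K,P} by δ(·,x) → {J,K} and {P}.
No further refinement is possible. Final partition (3 blocks): {C} | {J,K} | {P}.
P and J end up in different blocks, so they are distinguishable. For instance, the string 'x' is accepted from only P.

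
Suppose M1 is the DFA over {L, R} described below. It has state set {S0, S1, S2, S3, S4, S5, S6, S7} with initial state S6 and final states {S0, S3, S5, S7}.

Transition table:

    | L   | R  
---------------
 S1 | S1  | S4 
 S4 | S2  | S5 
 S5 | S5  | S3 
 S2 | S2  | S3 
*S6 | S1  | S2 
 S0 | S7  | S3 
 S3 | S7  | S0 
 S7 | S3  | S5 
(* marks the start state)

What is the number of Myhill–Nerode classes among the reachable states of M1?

3

Initial partition by acceptance: {S0,S3,S5,S7} | {S1,S2,S4,S6}.
Refine {S1,S2,S4,S6} on symbol R: members go to different blocks, giving {S1,S6} and {S2,S4}.
The partition is now stable with 3 blocks: {S0,S3,S5,S7} | {S1,S6} | {S2,S4}.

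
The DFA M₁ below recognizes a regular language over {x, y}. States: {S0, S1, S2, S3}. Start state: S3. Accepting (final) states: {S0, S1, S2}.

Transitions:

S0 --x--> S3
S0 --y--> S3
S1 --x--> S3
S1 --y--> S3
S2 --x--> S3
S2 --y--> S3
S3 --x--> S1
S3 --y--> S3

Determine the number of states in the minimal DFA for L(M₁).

First remove the unreachable states {S0,S2}; 2 states remain.
Initial partition by acceptance: {S1} | {S3}.
The partition is now stable with 2 blocks: {S1} | {S3}.

2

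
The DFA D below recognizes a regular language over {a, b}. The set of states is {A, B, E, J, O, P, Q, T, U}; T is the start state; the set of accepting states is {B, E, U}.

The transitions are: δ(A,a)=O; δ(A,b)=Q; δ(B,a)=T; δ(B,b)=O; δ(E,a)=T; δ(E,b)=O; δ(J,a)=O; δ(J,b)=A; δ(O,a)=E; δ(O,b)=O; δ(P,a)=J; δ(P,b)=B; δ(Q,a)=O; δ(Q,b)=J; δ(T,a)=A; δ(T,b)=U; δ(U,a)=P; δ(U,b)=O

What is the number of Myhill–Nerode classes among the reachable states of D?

4

P0 = {B,E,U} | {A,J,O,P,Q,T}.
Refine {A,J,O,P,Q,T} on symbol a: members go to different blocks, giving {A,J,P,Q,T} and {O}.
On input a, block {A,J,P,Q,T} splits into {A,J,Q} and {P,T}.
Stable partition: {B,E,U} | {A,J,Q} | {O} | {P,T} — 4 equivalence classes.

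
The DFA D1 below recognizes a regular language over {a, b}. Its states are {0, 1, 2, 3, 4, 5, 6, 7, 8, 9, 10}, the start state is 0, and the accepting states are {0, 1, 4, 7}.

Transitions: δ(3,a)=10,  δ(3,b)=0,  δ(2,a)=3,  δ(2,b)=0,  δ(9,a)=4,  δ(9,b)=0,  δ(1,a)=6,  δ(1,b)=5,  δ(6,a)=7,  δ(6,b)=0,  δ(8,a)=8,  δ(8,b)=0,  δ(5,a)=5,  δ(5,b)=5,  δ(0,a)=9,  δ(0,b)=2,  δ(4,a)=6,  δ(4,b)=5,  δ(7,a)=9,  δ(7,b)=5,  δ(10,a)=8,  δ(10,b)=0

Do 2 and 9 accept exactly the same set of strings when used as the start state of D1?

Reachable states from the start: {0,2,3,4,5,6,7,8,9,10}. Unreachable: {1} — drop them.
P0 = {0,4,7} | {2,3,5,6,8,9,10}.
On input a, block {2,3,5,6,8,9,10} splits into {2,3,5,8,10} and {6,9}.
Split {2,3,5,8,10} by δ(·,b) → {2,3,8,10} and {5}.
Split {0,4,7} by δ(·,b) → {4,7} and {0}.
No further refinement is possible. Final partition (5 blocks): {4,7} | {2,3,8,10} | {6,9} | {5} | {0}.
2 and 9 end up in different blocks, so they are distinguishable. For instance, the string 'a' is accepted from only 9.

No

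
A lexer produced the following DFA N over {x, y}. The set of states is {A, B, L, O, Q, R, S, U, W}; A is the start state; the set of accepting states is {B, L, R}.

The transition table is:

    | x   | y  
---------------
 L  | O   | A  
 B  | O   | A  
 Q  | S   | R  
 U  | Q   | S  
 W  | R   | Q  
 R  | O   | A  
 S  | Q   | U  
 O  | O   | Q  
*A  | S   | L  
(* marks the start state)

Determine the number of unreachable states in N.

Starting at A and following transitions, the reachable set is {A, L, O, Q, R, S, U}. That leaves B, W unreachable — 2 in total.

2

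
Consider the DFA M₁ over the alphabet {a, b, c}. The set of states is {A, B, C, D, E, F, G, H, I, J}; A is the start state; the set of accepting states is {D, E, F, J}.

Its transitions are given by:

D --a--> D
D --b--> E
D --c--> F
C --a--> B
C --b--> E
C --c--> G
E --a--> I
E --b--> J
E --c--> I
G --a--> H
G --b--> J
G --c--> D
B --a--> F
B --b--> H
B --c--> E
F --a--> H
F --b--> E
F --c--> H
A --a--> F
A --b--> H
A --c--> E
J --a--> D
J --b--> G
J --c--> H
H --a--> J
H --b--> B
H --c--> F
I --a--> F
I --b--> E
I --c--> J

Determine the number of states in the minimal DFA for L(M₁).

First remove the unreachable states {C}; 9 states remain.
P0 = {D,E,F,J} | {A,B,G,H,I}.
Split {D,E,F,J} by δ(·,a) → {D,J} and {E,F}.
On input b, block {D,J} splits into {D} and {J}.
Refine {A,B,G,H,I} on symbol a: members go to different blocks, giving {A,B,I} and {G} and {H}.
On input b, block {A,B,I} splits into {A,B} and {I}.
Split {E,F} by δ(·,a) → {E} and {F}.
The partition is now stable with 8 blocks: {D} | {A,B} | {E} | {J} | {G} | {H} | {I} | {F}.

8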